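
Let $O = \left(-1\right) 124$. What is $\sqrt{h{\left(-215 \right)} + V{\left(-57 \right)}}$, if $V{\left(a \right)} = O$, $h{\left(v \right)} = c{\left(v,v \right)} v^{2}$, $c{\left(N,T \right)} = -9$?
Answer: $i \sqrt{416149} \approx 645.1 i$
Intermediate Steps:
$O = -124$
$h{\left(v \right)} = - 9 v^{2}$
$V{\left(a \right)} = -124$
$\sqrt{h{\left(-215 \right)} + V{\left(-57 \right)}} = \sqrt{- 9 \left(-215\right)^{2} - 124} = \sqrt{\left(-9\right) 46225 - 124} = \sqrt{-416025 - 124} = \sqrt{-416149} = i \sqrt{416149}$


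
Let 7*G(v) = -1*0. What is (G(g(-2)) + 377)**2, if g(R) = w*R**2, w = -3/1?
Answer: 142129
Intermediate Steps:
w = -3 (w = -3*1 = -3)
g(R) = -3*R**2
G(v) = 0 (G(v) = (-1*0)/7 = (1/7)*0 = 0)
(G(g(-2)) + 377)**2 = (0 + 377)**2 = 377**2 = 142129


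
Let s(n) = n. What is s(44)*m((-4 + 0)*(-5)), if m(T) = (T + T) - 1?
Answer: 1716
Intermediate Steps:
m(T) = -1 + 2*T (m(T) = 2*T - 1 = -1 + 2*T)
s(44)*m((-4 + 0)*(-5)) = 44*(-1 + 2*((-4 + 0)*(-5))) = 44*(-1 + 2*(-4*(-5))) = 44*(-1 + 2*20) = 44*(-1 + 40) = 44*39 = 1716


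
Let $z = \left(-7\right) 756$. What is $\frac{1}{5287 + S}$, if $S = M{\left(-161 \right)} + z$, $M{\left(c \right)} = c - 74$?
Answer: $- \frac{1}{240} \approx -0.0041667$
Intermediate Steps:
$M{\left(c \right)} = -74 + c$
$z = -5292$
$S = -5527$ ($S = \left(-74 - 161\right) - 5292 = -235 - 5292 = -5527$)
$\frac{1}{5287 + S} = \frac{1}{5287 - 5527} = \frac{1}{-240} = - \frac{1}{240}$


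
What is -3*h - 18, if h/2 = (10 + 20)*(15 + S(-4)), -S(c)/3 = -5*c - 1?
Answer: 7542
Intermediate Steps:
S(c) = 3 + 15*c (S(c) = -3*(-5*c - 1) = -3*(-1 - 5*c) = 3 + 15*c)
h = -2520 (h = 2*((10 + 20)*(15 + (3 + 15*(-4)))) = 2*(30*(15 + (3 - 60))) = 2*(30*(15 - 57)) = 2*(30*(-42)) = 2*(-1260) = -2520)
-3*h - 18 = -3*(-2520) - 18 = 7560 - 18 = 7542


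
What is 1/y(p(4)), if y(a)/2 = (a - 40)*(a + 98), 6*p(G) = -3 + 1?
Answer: -9/70906 ≈ -0.00012693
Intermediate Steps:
p(G) = -⅓ (p(G) = (-3 + 1)/6 = (⅙)*(-2) = -⅓)
y(a) = 2*(-40 + a)*(98 + a) (y(a) = 2*((a - 40)*(a + 98)) = 2*((-40 + a)*(98 + a)) = 2*(-40 + a)*(98 + a))
1/y(p(4)) = 1/(-7840 + 2*(-⅓)² + 116*(-⅓)) = 1/(-7840 + 2*(⅑) - 116/3) = 1/(-7840 + 2/9 - 116/3) = 1/(-70906/9) = -9/70906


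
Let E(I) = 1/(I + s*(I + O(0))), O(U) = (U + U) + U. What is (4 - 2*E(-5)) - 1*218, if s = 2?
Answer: -3208/15 ≈ -213.87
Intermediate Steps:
O(U) = 3*U (O(U) = 2*U + U = 3*U)
E(I) = 1/(3*I) (E(I) = 1/(I + 2*(I + 3*0)) = 1/(I + 2*(I + 0)) = 1/(I + 2*I) = 1/(3*I))
(4 - 2*E(-5)) - 1*218 = (4 - 2/(3*(-5))) - 1*218 = (4 - 2*(-1)/(3*5)) - 218 = (4 - 2*(-1/15)) - 218 = (4 + 2/15) - 218 = 62/15 - 218 = -3208/15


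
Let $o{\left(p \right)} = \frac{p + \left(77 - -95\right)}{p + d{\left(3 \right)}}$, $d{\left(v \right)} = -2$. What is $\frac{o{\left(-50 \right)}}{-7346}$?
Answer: $\frac{61}{190996} \approx 0.00031938$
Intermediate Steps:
$o{\left(p \right)} = \frac{172 + p}{-2 + p}$ ($o{\left(p \right)} = \frac{p + \left(77 - -95\right)}{p - 2} = \frac{p + \left(77 + 95\right)}{-2 + p} = \frac{p + 172}{-2 + p} = \frac{172 + p}{-2 + p}$)
$\frac{o{\left(-50 \right)}}{-7346} = \frac{\frac{1}{-2 - 50} \left(172 - 50\right)}{-7346} = \frac{1}{-52} \cdot 122 \left(- \frac{1}{7346}\right) = \left(- \frac{1}{52}\right) 122 \left(- \frac{1}{7346}\right) = \left(- \frac{61}{26}\right) \left(- \frac{1}{7346}\right) = \frac{61}{190996}$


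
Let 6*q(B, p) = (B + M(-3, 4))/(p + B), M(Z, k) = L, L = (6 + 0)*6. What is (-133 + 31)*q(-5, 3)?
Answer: 527/2 ≈ 263.50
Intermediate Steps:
L = 36 (L = 6*6 = 36)
M(Z, k) = 36
q(B, p) = (36 + B)/(6*(B + p)) (q(B, p) = ((B + 36)/(p + B))/6 = ((36 + B)/(B + p))/6 = (36 + B)/(6*(B + p)))
(-133 + 31)*q(-5, 3) = (-133 + 31)*((6 + (⅙)*(-5))/(-5 + 3)) = -102*(6 - ⅚)/(-2) = -(-51)*31/6 = -102*(-31/12) = 527/2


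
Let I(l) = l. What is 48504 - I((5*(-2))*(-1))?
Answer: 48494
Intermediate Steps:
48504 - I((5*(-2))*(-1)) = 48504 - 5*(-2)*(-1) = 48504 - (-10)*(-1) = 48504 - 1*10 = 48504 - 10 = 48494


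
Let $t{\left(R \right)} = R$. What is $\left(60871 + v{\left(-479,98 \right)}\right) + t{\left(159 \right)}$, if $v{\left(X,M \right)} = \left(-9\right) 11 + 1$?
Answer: $60932$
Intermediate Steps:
$v{\left(X,M \right)} = -98$ ($v{\left(X,M \right)} = -99 + 1 = -98$)
$\left(60871 + v{\left(-479,98 \right)}\right) + t{\left(159 \right)} = \left(60871 - 98\right) + 159 = 60773 + 159 = 60932$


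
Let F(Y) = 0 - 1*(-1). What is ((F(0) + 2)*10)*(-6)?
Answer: -180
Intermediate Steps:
F(Y) = 1 (F(Y) = 0 + 1 = 1)
((F(0) + 2)*10)*(-6) = ((1 + 2)*10)*(-6) = (3*10)*(-6) = 30*(-6) = -180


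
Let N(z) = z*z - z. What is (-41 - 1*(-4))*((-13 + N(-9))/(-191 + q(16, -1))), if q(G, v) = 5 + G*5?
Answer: 2849/106 ≈ 26.877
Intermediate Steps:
q(G, v) = 5 + 5*G
N(z) = z**2 - z
(-41 - 1*(-4))*((-13 + N(-9))/(-191 + q(16, -1))) = (-41 - 1*(-4))*((-13 - 9*(-1 - 9))/(-191 + (5 + 5*16))) = (-41 + 4)*((-13 - 9*(-10))/(-191 + (5 + 80))) = -37*(-13 + 90)/(-191 + 85) = -2849/(-106) = -2849*(-1)/106 = -37*(-77/106) = 2849/106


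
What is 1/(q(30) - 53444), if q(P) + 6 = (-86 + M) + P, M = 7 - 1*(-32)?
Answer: -1/53467 ≈ -1.8703e-5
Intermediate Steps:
M = 39 (M = 7 + 32 = 39)
q(P) = -53 + P (q(P) = -6 + ((-86 + 39) + P) = -6 + (-47 + P) = -53 + P)
1/(q(30) - 53444) = 1/((-53 + 30) - 53444) = 1/(-23 - 53444) = 1/(-53467) = -1/53467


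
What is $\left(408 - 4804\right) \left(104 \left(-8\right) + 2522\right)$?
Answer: $-7429240$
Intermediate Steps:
$\left(408 - 4804\right) \left(104 \left(-8\right) + 2522\right) = - 4396 \left(-832 + 2522\right) = \left(-4396\right) 1690 = -7429240$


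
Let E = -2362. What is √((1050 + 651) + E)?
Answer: I*√661 ≈ 25.71*I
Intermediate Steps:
√((1050 + 651) + E) = √((1050 + 651) - 2362) = √(1701 - 2362) = √(-661) = I*√661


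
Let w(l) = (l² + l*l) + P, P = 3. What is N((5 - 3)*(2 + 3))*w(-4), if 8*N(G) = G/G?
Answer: 35/8 ≈ 4.3750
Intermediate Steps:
w(l) = 3 + 2*l² (w(l) = (l² + l*l) + 3 = (l² + l²) + 3 = 2*l² + 3 = 3 + 2*l²)
N(G) = ⅛ (N(G) = (G/G)/8 = (⅛)*1 = ⅛)
N((5 - 3)*(2 + 3))*w(-4) = (3 + 2*(-4)²)/8 = (3 + 2*16)/8 = (3 + 32)/8 = (⅛)*35 = 35/8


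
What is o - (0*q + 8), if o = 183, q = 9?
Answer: 175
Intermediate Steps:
o - (0*q + 8) = 183 - (0*9 + 8) = 183 - (0 + 8) = 183 - 1*8 = 183 - 8 = 175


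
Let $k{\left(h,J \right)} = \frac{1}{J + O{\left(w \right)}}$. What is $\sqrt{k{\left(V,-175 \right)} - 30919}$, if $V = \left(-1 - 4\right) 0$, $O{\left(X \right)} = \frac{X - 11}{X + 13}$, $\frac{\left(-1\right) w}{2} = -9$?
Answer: $\frac{i \sqrt{100846542146}}{1806} \approx 175.84 i$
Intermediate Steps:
$w = 18$ ($w = \left(-2\right) \left(-9\right) = 18$)
$O{\left(X \right)} = \frac{-11 + X}{13 + X}$
$V = 0$ ($V = \left(-5\right) 0 = 0$)
$k{\left(h,J \right)} = \frac{1}{\frac{7}{31} + J}$ ($k{\left(h,J \right)} = \frac{1}{J + \frac{-11 + 18}{13 + 18}} = \frac{1}{J + \frac{1}{31} \cdot 7} = \frac{1}{J + \frac{7}{31}} = \frac{1}{\frac{7}{31} + J}$)
$\sqrt{k{\left(V,-175 \right)} - 30919} = \sqrt{\frac{31}{7 + 31 \left(-175\right)} - 30919} = \sqrt{\frac{31}{7 - 5425} - 30919} = \sqrt{\frac{31}{-5418} - 30919} = \sqrt{31 \left(- \frac{1}{5418}\right) - 30919} = \sqrt{- \frac{31}{5418} - 30919} = \sqrt{- \frac{167519173}{5418}} = \frac{i \sqrt{100846542146}}{1806}$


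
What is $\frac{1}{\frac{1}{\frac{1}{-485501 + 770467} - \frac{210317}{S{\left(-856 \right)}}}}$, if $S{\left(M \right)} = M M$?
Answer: $- \frac{29966230743}{104402423488} \approx -0.28703$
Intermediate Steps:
$S{\left(M \right)} = M^{2}$
$\frac{1}{\frac{1}{\frac{1}{-485501 + 770467} - \frac{210317}{S{\left(-856 \right)}}}} = \frac{1}{\frac{1}{\frac{1}{-485501 + 770467} - \frac{210317}{\left(-856\right)^{2}}}} = \frac{1}{\frac{1}{\frac{1}{284966} - \frac{210317}{732736}}} = \frac{1}{\frac{1}{- \frac{29966230743}{104402423488}}} = \frac{1}{- \frac{104402423488}{29966230743}} = - \frac{29966230743}{104402423488}$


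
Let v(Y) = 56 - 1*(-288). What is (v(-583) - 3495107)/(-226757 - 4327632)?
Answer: 3494763/4554389 ≈ 0.76734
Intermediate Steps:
v(Y) = 344 (v(Y) = 56 + 288 = 344)
(v(-583) - 3495107)/(-226757 - 4327632) = (344 - 3495107)/(-226757 - 4327632) = -3494763/(-4554389) = -3494763*(-1/4554389) = 3494763/4554389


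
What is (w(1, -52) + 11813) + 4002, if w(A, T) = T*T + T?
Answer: 18467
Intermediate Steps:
w(A, T) = T + T² (w(A, T) = T² + T = T + T²)
(w(1, -52) + 11813) + 4002 = (-52*(1 - 52) + 11813) + 4002 = (-52*(-51) + 11813) + 4002 = (2652 + 11813) + 4002 = 14465 + 4002 = 18467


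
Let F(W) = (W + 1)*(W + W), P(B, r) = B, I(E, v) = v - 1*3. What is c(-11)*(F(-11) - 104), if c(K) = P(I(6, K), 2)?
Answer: -1624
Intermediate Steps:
I(E, v) = -3 + v (I(E, v) = v - 3 = -3 + v)
c(K) = -3 + K
F(W) = 2*W*(1 + W) (F(W) = (1 + W)*(2*W) = 2*W*(1 + W))
c(-11)*(F(-11) - 104) = (-3 - 11)*(2*(-11)*(1 - 11) - 104) = -14*(2*(-11)*(-10) - 104) = -14*(220 - 104) = -14*116 = -1624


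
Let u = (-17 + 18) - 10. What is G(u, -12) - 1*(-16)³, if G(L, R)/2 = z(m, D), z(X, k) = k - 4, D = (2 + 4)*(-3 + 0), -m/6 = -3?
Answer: 4052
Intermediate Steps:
m = 18 (m = -6*(-3) = 18)
D = -18 (D = 6*(-3) = -18)
u = -9 (u = 1 - 10 = -9)
z(X, k) = -4 + k
G(L, R) = -44 (G(L, R) = 2*(-4 - 18) = 2*(-22) = -44)
G(u, -12) - 1*(-16)³ = -44 - 1*(-16)³ = -44 - 1*(-4096) = -44 + 4096 = 4052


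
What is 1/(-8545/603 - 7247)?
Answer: -603/4378486 ≈ -0.00013772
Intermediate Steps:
1/(-8545/603 - 7247) = 1/(-4378486/603) = -603/4378486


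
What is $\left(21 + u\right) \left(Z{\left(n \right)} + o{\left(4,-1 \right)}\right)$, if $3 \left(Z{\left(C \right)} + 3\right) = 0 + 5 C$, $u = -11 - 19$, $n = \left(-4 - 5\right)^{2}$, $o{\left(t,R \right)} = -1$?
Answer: $-1179$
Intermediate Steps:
$n = 81$ ($n = \left(-9\right)^{2} = 81$)
$u = -30$ ($u = -11 - 19 = -30$)
$Z{\left(C \right)} = -3 + \frac{5 C}{3}$ ($Z{\left(C \right)} = -3 + \frac{0 + 5 C}{3} = -3 + \frac{5 C}{3}$)
$\left(21 + u\right) \left(Z{\left(n \right)} + o{\left(4,-1 \right)}\right) = \left(21 - 30\right) \left(\left(-3 + \frac{5}{3} \cdot 81\right) - 1\right) = - 9 \left(\left(-3 + 135\right) - 1\right) = - 9 \left(132 - 1\right) = \left(-9\right) 131 = -1179$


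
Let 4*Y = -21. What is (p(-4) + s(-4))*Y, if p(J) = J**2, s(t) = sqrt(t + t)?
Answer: -84 - 21*I*sqrt(2)/2 ≈ -84.0 - 14.849*I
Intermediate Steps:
s(t) = sqrt(2)*sqrt(t) (s(t) = sqrt(2*t) = sqrt(2)*sqrt(t))
Y = -21/4 (Y = (1/4)*(-21) = -21/4 ≈ -5.2500)
(p(-4) + s(-4))*Y = ((-4)**2 + sqrt(2)*sqrt(-4))*(-21/4) = (16 + sqrt(2)*(2*I))*(-21/4) = (16 + 2*I*sqrt(2))*(-21/4) = -84 - 21*I*sqrt(2)/2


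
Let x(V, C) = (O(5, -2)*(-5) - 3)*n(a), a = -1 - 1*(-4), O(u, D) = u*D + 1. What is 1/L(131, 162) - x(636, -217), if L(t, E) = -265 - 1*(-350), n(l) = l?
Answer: -10709/85 ≈ -125.99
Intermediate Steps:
O(u, D) = 1 + D*u (O(u, D) = D*u + 1 = 1 + D*u)
a = 3 (a = -1 + 4 = 3)
L(t, E) = 85 (L(t, E) = -265 + 350 = 85)
x(V, C) = 126 (x(V, C) = ((1 - 2*5)*(-5) - 3)*3 = ((1 - 10)*(-5) - 3)*3 = (-9*(-5) - 3)*3 = (45 - 3)*3 = 42*3 = 126)
1/L(131, 162) - x(636, -217) = 1/85 - 1*126 = 1/85 - 126 = -10709/85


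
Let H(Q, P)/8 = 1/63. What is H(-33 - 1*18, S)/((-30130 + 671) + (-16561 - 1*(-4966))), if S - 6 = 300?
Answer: -4/1293201 ≈ -3.0931e-6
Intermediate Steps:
S = 306 (S = 6 + 300 = 306)
H(Q, P) = 8/63
H(-33 - 1*18, S)/((-30130 + 671) + (-16561 - 1*(-4966))) = 8/(63*((-30130 + 671) + (-16561 - 1*(-4966)))) = 8/(63*(-29459 + (-16561 + 4966))) = 8/(63*(-29459 - 11595)) = (8/63)/(-41054) = (8/63)*(-1/41054) = -4/1293201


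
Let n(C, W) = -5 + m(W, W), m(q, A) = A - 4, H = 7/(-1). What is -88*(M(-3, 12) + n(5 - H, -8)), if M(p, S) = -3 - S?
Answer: 2816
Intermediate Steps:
H = -7 (H = 7*(-1) = -7)
m(q, A) = -4 + A
n(C, W) = -9 + W (n(C, W) = -5 + (-4 + W) = -9 + W)
-88*(M(-3, 12) + n(5 - H, -8)) = -88*((-3 - 1*12) + (-9 - 8)) = -88*((-3 - 12) - 17) = -88*(-15 - 17) = -88*(-32) = 2816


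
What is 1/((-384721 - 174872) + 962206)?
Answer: 1/402613 ≈ 2.4838e-6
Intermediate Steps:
1/((-384721 - 174872) + 962206) = 1/(-559593 + 962206) = 1/402613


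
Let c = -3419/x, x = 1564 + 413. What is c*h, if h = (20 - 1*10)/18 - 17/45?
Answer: -27352/88965 ≈ -0.30745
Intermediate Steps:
x = 1977
c = -3419/1977 ≈ -1.7294
h = 8/45 (h = (20 - 10)*(1/18) - 17*1/45 = 10*(1/18) - 17/45 = 5/9 - 17/45 = 8/45 ≈ 0.17778)
c*h = -3419/1977*8/45 = -27352/88965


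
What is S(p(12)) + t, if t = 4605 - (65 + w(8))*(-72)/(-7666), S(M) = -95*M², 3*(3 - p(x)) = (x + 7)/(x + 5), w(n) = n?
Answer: 39364916477/9969633 ≈ 3948.5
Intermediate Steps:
p(x) = 3 - (7 + x)/(3*(5 + x)) (p(x) = 3 - (x + 7)/(3*(x + 5)) = 3 - (7 + x)/(3*(5 + x)))
t = 17648337/3833 (t = 4605 - (65 + 8)*(-72)/(-7666) = 4605 - 73*(-72)*(-1)/7666 = 4605 - (-5256)*(-1)/7666 = 4605 - 1*2628/3833 = 4605 - 2628/3833 = 17648337/3833 ≈ 4604.3)
S(p(12)) + t = -95*4*(19 + 4*12)²/(9*(5 + 12)²) + 17648337/3833 = -95*4*(19 + 48)²/2601 + 17648337/3833 = -95*((⅔)*(1/17)*67)² + 17648337/3833 = -95*(134/51)² + 17648337/3833 = -95*17956/2601 + 17648337/3833 = -1705820/2601 + 17648337/3833 = 39364916477/9969633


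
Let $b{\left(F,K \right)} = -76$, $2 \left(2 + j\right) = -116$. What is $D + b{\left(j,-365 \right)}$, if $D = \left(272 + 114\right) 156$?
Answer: $60140$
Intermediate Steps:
$j = -60$ ($j = -2 + \frac{1}{2} \left(-116\right) = -2 - 58 = -60$)
$D = 60216$ ($D = 386 \cdot 156 = 60216$)
$D + b{\left(j,-365 \right)} = 60216 - 76 = 60140$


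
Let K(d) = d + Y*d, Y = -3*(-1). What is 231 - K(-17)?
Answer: 299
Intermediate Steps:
Y = 3
K(d) = 4*d (K(d) = d + 3*d = 4*d)
231 - K(-17) = 231 - 4*(-17) = 231 - 1*(-68) = 231 + 68 = 299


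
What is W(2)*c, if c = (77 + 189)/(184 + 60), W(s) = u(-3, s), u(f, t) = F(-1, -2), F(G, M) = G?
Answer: -133/122 ≈ -1.0902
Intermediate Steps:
u(f, t) = -1
W(s) = -1
c = 133/122 (c = 266/244 = 266*(1/244) = 133/122 ≈ 1.0902)
W(2)*c = -1*133/122 = -133/122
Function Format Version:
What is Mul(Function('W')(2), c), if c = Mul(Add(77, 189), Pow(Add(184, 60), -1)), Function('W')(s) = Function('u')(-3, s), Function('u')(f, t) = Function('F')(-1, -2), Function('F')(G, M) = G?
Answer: Rational(-133, 122) ≈ -1.0902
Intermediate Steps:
Function('u')(f, t) = -1
Function('W')(s) = -1
c = Rational(133, 122) (c = Mul(266, Pow(244, -1)) = Mul(266, Rational(1, 244)) = Rational(133, 122) ≈ 1.0902)
Mul(Function('W')(2), c) = Mul(-1, Rational(133, 122)) = Rational(-133, 122)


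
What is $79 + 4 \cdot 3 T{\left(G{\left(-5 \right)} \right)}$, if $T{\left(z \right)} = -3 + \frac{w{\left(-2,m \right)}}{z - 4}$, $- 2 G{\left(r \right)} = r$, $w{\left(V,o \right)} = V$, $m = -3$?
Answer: $59$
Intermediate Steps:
$G{\left(r \right)} = - \frac{r}{2}$
$T{\left(z \right)} = -3 - \frac{2}{-4 + z}$ ($T{\left(z \right)} = -3 + \frac{1}{z - 4} \left(-2\right) = -3 + \frac{1}{-4 + z} \left(-2\right) = -3 - \frac{2}{-4 + z}$)
$79 + 4 \cdot 3 T{\left(G{\left(-5 \right)} \right)} = 79 + 4 \cdot 3 \frac{10 - 3 \left(\left(- \frac{1}{2}\right) \left(-5\right)\right)}{-4 - - \frac{5}{2}} = 79 + 12 \frac{10 - \frac{15}{2}}{-4 + \frac{5}{2}} = 79 + 12 \frac{10 - \frac{15}{2}}{- \frac{3}{2}} = 79 + 12 \left(\left(- \frac{2}{3}\right) \frac{5}{2}\right) = 79 + 12 \left(- \frac{5}{3}\right) = 79 - 20 = 59$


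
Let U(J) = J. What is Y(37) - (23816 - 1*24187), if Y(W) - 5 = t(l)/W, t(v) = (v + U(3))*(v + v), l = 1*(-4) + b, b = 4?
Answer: 376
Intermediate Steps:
l = 0 (l = 1*(-4) + 4 = -4 + 4 = 0)
t(v) = 2*v*(3 + v) (t(v) = (v + 3)*(v + v) = (3 + v)*(2*v) = 2*v*(3 + v))
Y(W) = 5 (Y(W) = 5 + (2*0*(3 + 0))/W = 5 + (2*0*3)/W = 5 + 0/W = 5 + 0 = 5)
Y(37) - (23816 - 1*24187) = 5 - (23816 - 1*24187) = 5 - (23816 - 24187) = 5 - 1*(-371) = 5 + 371 = 376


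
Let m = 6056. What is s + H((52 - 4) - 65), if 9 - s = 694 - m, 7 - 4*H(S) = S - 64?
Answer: 5393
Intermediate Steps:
H(S) = 71/4 - S/4 (H(S) = 7/4 - (S - 64)/4 = 7/4 - (-64 + S)/4 = 7/4 + (16 - S/4) = 71/4 - S/4)
s = 5371 (s = 9 - (694 - 1*6056) = 9 - (694 - 6056) = 9 - 1*(-5362) = 9 + 5362 = 5371)
s + H((52 - 4) - 65) = 5371 + (71/4 - ((52 - 4) - 65)/4) = 5371 + (71/4 - (48 - 65)/4) = 5371 + (71/4 - 1/4*(-17)) = 5371 + (71/4 + 17/4) = 5371 + 22 = 5393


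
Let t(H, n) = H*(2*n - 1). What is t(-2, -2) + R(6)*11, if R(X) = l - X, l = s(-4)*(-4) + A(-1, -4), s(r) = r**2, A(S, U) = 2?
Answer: -738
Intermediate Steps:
l = -62 (l = (-4)**2*(-4) + 2 = 16*(-4) + 2 = -64 + 2 = -62)
t(H, n) = H*(-1 + 2*n)
R(X) = -62 - X
t(-2, -2) + R(6)*11 = -2*(-1 + 2*(-2)) + (-62 - 1*6)*11 = -2*(-1 - 4) + (-62 - 6)*11 = -2*(-5) - 68*11 = 10 - 748 = -738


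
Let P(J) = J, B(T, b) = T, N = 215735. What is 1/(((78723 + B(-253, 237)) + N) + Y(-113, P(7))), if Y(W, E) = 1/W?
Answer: 113/33245164 ≈ 3.3990e-6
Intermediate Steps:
1/(((78723 + B(-253, 237)) + N) + Y(-113, P(7))) = 1/(((78723 - 253) + 215735) + 1/(-113)) = 1/((78470 + 215735) - 1/113) = 1/(294205 - 1/113) = 1/(33245164/113) = 113/33245164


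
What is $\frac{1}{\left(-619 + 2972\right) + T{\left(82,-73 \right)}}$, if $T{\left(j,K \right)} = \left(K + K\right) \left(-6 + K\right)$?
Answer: $\frac{1}{13887} \approx 7.201 \cdot 10^{-5}$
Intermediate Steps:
$T{\left(j,K \right)} = 2 K \left(-6 + K\right)$
$\frac{1}{\left(-619 + 2972\right) + T{\left(82,-73 \right)}} = \frac{1}{\left(-619 + 2972\right) + 2 \left(-73\right) \left(-6 - 73\right)} = \frac{1}{2353 + 2 \left(-73\right) \left(-79\right)} = \frac{1}{2353 + 11534} = \frac{1}{13887}$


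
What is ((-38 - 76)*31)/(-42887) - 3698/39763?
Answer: -18073684/1705315781 ≈ -0.010598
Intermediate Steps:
((-38 - 76)*31)/(-42887) - 3698/39763 = -114*31*(-1/42887) - 3698*1/39763 = -3534*(-1/42887) - 3698/39763 = 3534/42887 - 3698/39763 = -18073684/1705315781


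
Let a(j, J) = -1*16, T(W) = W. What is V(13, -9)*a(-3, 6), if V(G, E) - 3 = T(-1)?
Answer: -32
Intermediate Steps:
V(G, E) = 2 (V(G, E) = 3 - 1 = 2)
a(j, J) = -16
V(13, -9)*a(-3, 6) = 2*(-16) = -32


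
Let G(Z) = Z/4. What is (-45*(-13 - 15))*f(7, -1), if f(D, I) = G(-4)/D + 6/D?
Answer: 900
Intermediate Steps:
G(Z) = Z/4 (G(Z) = Z*(1/4) = Z/4)
f(D, I) = 5/D (f(D, I) = ((1/4)*(-4))/D + 6/D = -1/D + 6/D = 5/D)
(-45*(-13 - 15))*f(7, -1) = (-45*(-13 - 15))*(5/7) = (-45*(-28))*(5*(1/7)) = 1260*(5/7) = 900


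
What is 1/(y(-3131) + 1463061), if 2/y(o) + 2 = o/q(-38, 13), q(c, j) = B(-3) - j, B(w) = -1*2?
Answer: 3101/4536952191 ≈ 6.8350e-7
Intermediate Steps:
B(w) = -2
q(c, j) = -2 - j
y(o) = 2/(-2 - o/15) (y(o) = 2/(-2 + o/(-2 - 1*13)) = 2/(-2 + o/(-2 - 13)) = 2/(-2 + o/(-15)) = 2/(-2 + o*(-1/15)) = 2/(-2 - o/15))
1/(y(-3131) + 1463061) = 1/(-30/(30 - 3131) + 1463061) = 1/(-30/(-3101) + 1463061) = 1/(-30*(-1/3101) + 1463061) = 1/(30/3101 + 1463061) = 1/(4536952191/3101) = 3101/4536952191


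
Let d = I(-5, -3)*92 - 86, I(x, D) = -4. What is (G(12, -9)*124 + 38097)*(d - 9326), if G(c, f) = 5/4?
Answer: -374104560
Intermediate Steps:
G(c, f) = 5/4 (G(c, f) = 5*(¼) = 5/4)
d = -454 (d = -4*92 - 86 = -368 - 86 = -454)
(G(12, -9)*124 + 38097)*(d - 9326) = ((5/4)*124 + 38097)*(-454 - 9326) = (155 + 38097)*(-9780) = 38252*(-9780) = -374104560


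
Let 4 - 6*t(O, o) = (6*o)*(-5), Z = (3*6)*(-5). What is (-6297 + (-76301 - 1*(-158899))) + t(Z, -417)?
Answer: 222650/3 ≈ 74217.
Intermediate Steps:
Z = -90 (Z = 18*(-5) = -90)
t(O, o) = ⅔ + 5*o (t(O, o) = ⅔ - 6*o*(-5)/6 = ⅔ - (-5)*o = ⅔ + 5*o)
(-6297 + (-76301 - 1*(-158899))) + t(Z, -417) = (-6297 + (-76301 - 1*(-158899))) + (⅔ + 5*(-417)) = (-6297 + (-76301 + 158899)) + (⅔ - 2085) = (-6297 + 82598) - 6253/3 = 76301 - 6253/3 = 222650/3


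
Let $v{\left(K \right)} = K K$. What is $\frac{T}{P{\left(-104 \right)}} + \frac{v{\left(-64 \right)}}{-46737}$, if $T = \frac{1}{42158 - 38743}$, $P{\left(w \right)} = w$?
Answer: $- \frac{1454782097}{16599112920} \approx -0.087642$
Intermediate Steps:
$T = \frac{1}{3415} \approx 0.00029283$
$v{\left(K \right)} = K^{2}$
$\frac{T}{P{\left(-104 \right)}} + \frac{v{\left(-64 \right)}}{-46737} = \frac{1}{3415 \left(-104\right)} + \frac{\left(-64\right)^{2}}{-46737} = \frac{1}{3415} \left(- \frac{1}{104}\right) + 4096 \left(- \frac{1}{46737}\right) = - \frac{1}{355160} - \frac{4096}{46737} = - \frac{1454782097}{16599112920}$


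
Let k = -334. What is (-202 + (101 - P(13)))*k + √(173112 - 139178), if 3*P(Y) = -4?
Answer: 99866/3 + 19*√94 ≈ 33473.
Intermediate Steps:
P(Y) = -4/3 (P(Y) = (⅓)*(-4) = -4/3)
(-202 + (101 - P(13)))*k + √(173112 - 139178) = (-202 + (101 - 1*(-4/3)))*(-334) + √(173112 - 139178) = (-202 + (101 + 4/3))*(-334) + √33934 = (-202 + 307/3)*(-334) + 19*√94 = -299/3*(-334) + 19*√94 = 99866/3 + 19*√94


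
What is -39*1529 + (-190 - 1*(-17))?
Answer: -59804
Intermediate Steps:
-39*1529 + (-190 - 1*(-17)) = -59631 + (-190 + 17) = -59631 - 173 = -59804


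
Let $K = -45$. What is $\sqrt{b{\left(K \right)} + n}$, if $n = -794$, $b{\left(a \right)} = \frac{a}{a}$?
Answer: $i \sqrt{793} \approx 28.16 i$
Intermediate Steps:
$b{\left(a \right)} = 1$
$\sqrt{b{\left(K \right)} + n} = \sqrt{1 - 794} = \sqrt{-793} = i \sqrt{793}$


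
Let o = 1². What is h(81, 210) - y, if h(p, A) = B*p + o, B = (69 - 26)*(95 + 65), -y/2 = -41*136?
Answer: 546129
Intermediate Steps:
o = 1
y = 11152 (y = -(-82)*136 = -2*(-5576) = 11152)
B = 6880 (B = 43*160 = 6880)
h(p, A) = 1 + 6880*p (h(p, A) = 6880*p + 1 = 1 + 6880*p)
h(81, 210) - y = (1 + 6880*81) - 1*11152 = (1 + 557280) - 11152 = 557281 - 11152 = 546129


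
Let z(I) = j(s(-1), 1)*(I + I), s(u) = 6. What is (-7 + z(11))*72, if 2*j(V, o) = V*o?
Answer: 4248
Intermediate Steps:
j(V, o) = V*o/2 (j(V, o) = (V*o)/2 = V*o/2)
z(I) = 6*I (z(I) = ((½)*6*1)*(I + I) = 3*(2*I) = 6*I)
(-7 + z(11))*72 = (-7 + 6*11)*72 = (-7 + 66)*72 = 59*72 = 4248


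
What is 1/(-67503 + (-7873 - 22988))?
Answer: -1/98364 ≈ -1.0166e-5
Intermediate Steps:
1/(-67503 + (-7873 - 22988)) = 1/(-67503 - 30861) = 1/(-98364) = -1/98364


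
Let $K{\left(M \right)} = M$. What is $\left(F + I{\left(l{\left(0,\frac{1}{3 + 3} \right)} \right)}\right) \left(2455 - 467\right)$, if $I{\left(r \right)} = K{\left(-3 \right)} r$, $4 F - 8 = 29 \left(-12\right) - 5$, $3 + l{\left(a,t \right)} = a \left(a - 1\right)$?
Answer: $-153573$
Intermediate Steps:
$l{\left(a,t \right)} = -3 + a \left(-1 + a\right)$ ($l{\left(a,t \right)} = -3 + a \left(a - 1\right) = -3 + a \left(-1 + a\right)$)
$F = - \frac{345}{4}$ ($F = 2 + \frac{29 \left(-12\right) - 5}{4} = 2 + \frac{-348 - 5}{4} = 2 + \frac{1}{4} \left(-353\right) = 2 - \frac{353}{4} = - \frac{345}{4} \approx -86.25$)
$I{\left(r \right)} = - 3 r$
$\left(F + I{\left(l{\left(0,\frac{1}{3 + 3} \right)} \right)}\right) \left(2455 - 467\right) = \left(- \frac{345}{4} - 3 \left(-3 + 0^{2} - 0\right)\right) \left(2455 - 467\right) = \left(- \frac{345}{4} - 3 \left(-3 + 0 + 0\right)\right) 1988 = \left(- \frac{345}{4} - -9\right) 1988 = \left(- \frac{345}{4} + 9\right) 1988 = \left(- \frac{309}{4}\right) 1988 = -153573$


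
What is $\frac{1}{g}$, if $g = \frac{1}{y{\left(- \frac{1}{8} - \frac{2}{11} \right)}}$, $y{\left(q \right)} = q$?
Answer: $- \frac{27}{88} \approx -0.30682$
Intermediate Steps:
$g = - \frac{88}{27}$ ($g = \frac{1}{- \frac{1}{8} - \frac{2}{11}} = \frac{1}{- \frac{27}{88}} = - \frac{88}{27} \approx -3.2593$)
$\frac{1}{g} = \frac{1}{- \frac{88}{27}} = - \frac{27}{88}$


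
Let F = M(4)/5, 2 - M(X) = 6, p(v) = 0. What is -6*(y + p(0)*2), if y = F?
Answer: 24/5 ≈ 4.8000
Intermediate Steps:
M(X) = -4 (M(X) = 2 - 1*6 = 2 - 6 = -4)
F = -4/5 ≈ -0.80000
y = -4/5 ≈ -0.80000
-6*(y + p(0)*2) = -6*(-4/5 + 0*2) = -6*(-4/5 + 0) = -6*(-4/5) = 24/5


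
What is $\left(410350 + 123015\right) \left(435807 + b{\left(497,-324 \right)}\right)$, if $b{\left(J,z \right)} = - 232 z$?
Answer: $272536180875$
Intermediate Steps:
$\left(410350 + 123015\right) \left(435807 + b{\left(497,-324 \right)}\right) = \left(410350 + 123015\right) \left(435807 - -75168\right) = 533365 \left(435807 + 75168\right) = 533365 \cdot 510975 = 272536180875$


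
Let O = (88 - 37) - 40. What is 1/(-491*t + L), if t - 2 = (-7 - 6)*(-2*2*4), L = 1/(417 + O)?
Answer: -428/44131079 ≈ -9.6984e-6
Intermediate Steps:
O = 11 (O = 51 - 40 = 11)
L = 1/428 (L = 1/(417 + 11) = 1/428 ≈ 0.0023364)
t = 210 (t = 2 + (-7 - 6)*(-2*2*4) = 2 - (-52)*4 = 2 - 13*(-16) = 2 + 208 = 210)
1/(-491*t + L) = 1/(-491*210 + 1/428) = 1/(-103110 + 1/428) = 1/(-44131079/428) = -428/44131079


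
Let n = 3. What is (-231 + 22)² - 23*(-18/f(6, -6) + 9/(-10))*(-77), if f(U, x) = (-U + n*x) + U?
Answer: 438581/10 ≈ 43858.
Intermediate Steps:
f(U, x) = 3*x (f(U, x) = (-U + 3*x) + U = 3*x)
(-231 + 22)² - 23*(-18/f(6, -6) + 9/(-10))*(-77) = (-231 + 22)² - 23*(-18/(3*(-6)) + 9/(-10))*(-77) = (-209)² - 23*(-18/(-18) + 9*(-⅒))*(-77) = 43681 - 23*(-18*(-1/18) - 9/10)*(-77) = 43681 - 23*(1 - 9/10)*(-77) = 43681 - 23*(⅒)*(-77) = 43681 - 23*(-77)/10 = 43681 - 1*(-1771/10) = 43681 + 1771/10 = 438581/10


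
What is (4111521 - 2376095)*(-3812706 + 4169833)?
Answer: 619767481102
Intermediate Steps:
(4111521 - 2376095)*(-3812706 + 4169833) = 1735426*357127 = 619767481102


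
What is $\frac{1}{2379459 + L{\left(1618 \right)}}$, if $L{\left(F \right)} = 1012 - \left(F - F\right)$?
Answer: $\frac{1}{2380471} \approx 4.2008 \cdot 10^{-7}$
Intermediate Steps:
$L{\left(F \right)} = 1012$ ($L{\left(F \right)} = 1012 - 0 = 1012 + 0 = 1012$)
$\frac{1}{2379459 + L{\left(1618 \right)}} = \frac{1}{2379459 + 1012} = \frac{1}{2380471}$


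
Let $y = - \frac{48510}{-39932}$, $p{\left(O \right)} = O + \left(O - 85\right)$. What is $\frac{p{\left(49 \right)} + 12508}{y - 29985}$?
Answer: $- \frac{249994286}{598656255} \approx -0.41759$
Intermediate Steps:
$p{\left(O \right)} = -85 + 2 O$ ($p{\left(O \right)} = O + \left(-85 + O\right) = -85 + 2 O$)
$y = \frac{24255}{19966}$ ($y = \left(-48510\right) \left(- \frac{1}{39932}\right) = \frac{24255}{19966} \approx 1.2148$)
$\frac{p{\left(49 \right)} + 12508}{y - 29985} = \frac{\left(-85 + 2 \cdot 49\right) + 12508}{\frac{24255}{19966} - 29985} = \frac{\left(-85 + 98\right) + 12508}{- \frac{598656255}{19966}} = \left(13 + 12508\right) \left(- \frac{19966}{598656255}\right) = 12521 \left(- \frac{19966}{598656255}\right) = - \frac{249994286}{598656255}$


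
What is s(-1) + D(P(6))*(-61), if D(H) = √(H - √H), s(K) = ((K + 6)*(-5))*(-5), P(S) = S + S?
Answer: 125 - 61*√(12 - 2*√3) ≈ -53.219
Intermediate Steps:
P(S) = 2*S
s(K) = 150 + 25*K (s(K) = ((6 + K)*(-5))*(-5) = (-30 - 5*K)*(-5) = 150 + 25*K)
s(-1) + D(P(6))*(-61) = (150 + 25*(-1)) + √(2*6 - √(2*6))*(-61) = (150 - 25) + √(12 - √12)*(-61) = 125 + √(12 - 2*√3)*(-61) = 125 - 61*√(12 - 2*√3)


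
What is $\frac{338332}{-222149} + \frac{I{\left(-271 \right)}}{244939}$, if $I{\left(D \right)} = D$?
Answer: $- \frac{82930904127}{54412953911} \approx -1.5241$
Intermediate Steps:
$\frac{338332}{-222149} + \frac{I{\left(-271 \right)}}{244939} = \frac{338332}{-222149} - \frac{271}{244939} = 338332 \left(- \frac{1}{222149}\right) - \frac{271}{244939} = - \frac{338332}{222149} - \frac{271}{244939} = - \frac{82930904127}{54412953911}$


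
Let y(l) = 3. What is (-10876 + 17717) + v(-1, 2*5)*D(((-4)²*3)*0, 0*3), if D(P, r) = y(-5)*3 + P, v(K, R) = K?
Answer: 6832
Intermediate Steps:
D(P, r) = 9 + P (D(P, r) = 3*3 + P = 9 + P)
(-10876 + 17717) + v(-1, 2*5)*D(((-4)²*3)*0, 0*3) = (-10876 + 17717) - (9 + ((-4)²*3)*0) = 6841 - (9 + (16*3)*0) = 6841 - (9 + 48*0) = 6841 - (9 + 0) = 6841 - 1*9 = 6841 - 9 = 6832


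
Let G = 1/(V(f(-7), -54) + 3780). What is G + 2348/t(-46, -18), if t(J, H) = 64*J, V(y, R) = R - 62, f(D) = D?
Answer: -134377/168544 ≈ -0.79728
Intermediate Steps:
V(y, R) = -62 + R
G = 1/3664 (G = 1/((-62 - 54) + 3780) = 1/(-116 + 3780) = 1/3664 ≈ 0.00027293)
G + 2348/t(-46, -18) = 1/3664 + 2348/((64*(-46))) = 1/3664 + 2348/(-2944) = 1/3664 + 2348*(-1/2944) = 1/3664 - 587/736 = -134377/168544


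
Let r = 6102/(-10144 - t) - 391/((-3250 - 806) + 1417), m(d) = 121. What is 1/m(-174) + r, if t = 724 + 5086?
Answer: -191930373/849069221 ≈ -0.22605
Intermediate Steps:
t = 5810
r = -1644194/7017101 (r = 6102/(-10144 - 1*5810) - 391/((-3250 - 806) + 1417) = 6102/(-10144 - 5810) - 391/(-4056 + 1417) = 6102/(-15954) - 391/(-2639) = 6102*(-1/15954) - 391*(-1/2639) = -1017/2659 + 391/2639 = -1644194/7017101 ≈ -0.23431)
1/m(-174) + r = 1/121 - 1644194/7017101 = -191930373/849069221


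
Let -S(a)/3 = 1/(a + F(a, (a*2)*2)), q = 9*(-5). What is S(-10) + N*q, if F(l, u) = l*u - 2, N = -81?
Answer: 1414257/388 ≈ 3645.0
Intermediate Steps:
q = -45
F(l, u) = -2 + l*u
S(a) = -3/(-2 + a + 4*a²) (S(a) = -3/(a + (-2 + a*((a*2)*2))) = -3/(a + (-2 + a*((2*a)*2))) = -3/(a + (-2 + a*(4*a))) = -3/(a + (-2 + 4*a²)) = -3/(-2 + a + 4*a²))
S(-10) + N*q = -3/(-2 - 10 + 4*(-10)²) - 81*(-45) = -3/(-2 - 10 + 4*100) + 3645 = -3/(-2 - 10 + 400) + 3645 = -3/388 + 3645 = 1414257/388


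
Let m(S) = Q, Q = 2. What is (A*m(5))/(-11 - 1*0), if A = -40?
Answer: 80/11 ≈ 7.2727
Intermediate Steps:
m(S) = 2
(A*m(5))/(-11 - 1*0) = (-40*2)/(-11 - 1*0) = -80/(-11 + 0) = -80/(-11) = -80*(-1/11) = 80/11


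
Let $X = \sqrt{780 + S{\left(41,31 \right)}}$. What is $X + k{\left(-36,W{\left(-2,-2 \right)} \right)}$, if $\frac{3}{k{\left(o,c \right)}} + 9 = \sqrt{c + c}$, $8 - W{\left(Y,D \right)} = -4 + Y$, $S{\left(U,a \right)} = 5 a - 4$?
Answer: $- \frac{27}{53} + 7 \sqrt{19} - \frac{6 \sqrt{7}}{53} \approx 29.703$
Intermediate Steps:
$S{\left(U,a \right)} = -4 + 5 a$
$W{\left(Y,D \right)} = 12 - Y$ ($W{\left(Y,D \right)} = 8 - \left(-4 + Y\right) = 12 - Y$)
$k{\left(o,c \right)} = \frac{3}{-9 + \sqrt{2} \sqrt{c}}$ ($k{\left(o,c \right)} = \frac{3}{-9 + \sqrt{c + c}} = \frac{3}{-9 + \sqrt{2 c}} = \frac{3}{-9 + \sqrt{2} \sqrt{c}}$)
$X = 7 \sqrt{19}$ ($X = \sqrt{780 + \left(-4 + 5 \cdot 31\right)} = \sqrt{780 + \left(-4 + 155\right)} = \sqrt{780 + 151} = \sqrt{931} = 7 \sqrt{19} \approx 30.512$)
$X + k{\left(-36,W{\left(-2,-2 \right)} \right)} = 7 \sqrt{19} + \frac{3}{-9 + \sqrt{2} \sqrt{12 - -2}} = 7 \sqrt{19} + \frac{3}{-9 + \sqrt{2} \sqrt{12 + 2}} = 7 \sqrt{19} + \frac{3}{-9 + \sqrt{2} \sqrt{14}} = 7 \sqrt{19} + \frac{3}{-9 + 2 \sqrt{7}} = \frac{3}{-9 + 2 \sqrt{7}} + 7 \sqrt{19}$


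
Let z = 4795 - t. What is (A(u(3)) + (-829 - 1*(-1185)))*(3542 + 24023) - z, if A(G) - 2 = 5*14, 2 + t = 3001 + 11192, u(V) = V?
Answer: 11807216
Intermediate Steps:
t = 14191 (t = -2 + (3001 + 11192) = -2 + 14193 = 14191)
A(G) = 72 (A(G) = 2 + 5*14 = 2 + 70 = 72)
z = -9396 (z = 4795 - 1*14191 = 4795 - 14191 = -9396)
(A(u(3)) + (-829 - 1*(-1185)))*(3542 + 24023) - z = (72 + (-829 - 1*(-1185)))*(3542 + 24023) - 1*(-9396) = (72 + (-829 + 1185))*27565 + 9396 = (72 + 356)*27565 + 9396 = 428*27565 + 9396 = 11797820 + 9396 = 11807216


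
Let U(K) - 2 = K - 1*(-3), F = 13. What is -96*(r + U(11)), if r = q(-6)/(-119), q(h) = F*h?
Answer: -190272/119 ≈ -1598.9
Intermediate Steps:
U(K) = 5 + K (U(K) = 2 + (K - 1*(-3)) = 2 + (K + 3) = 2 + (3 + K) = 5 + K)
q(h) = 13*h
r = 78/119 (r = (13*(-6))/(-119) = -78*(-1/119) = 78/119 ≈ 0.65546)
-96*(r + U(11)) = -96*(78/119 + (5 + 11)) = -96*(78/119 + 16) = -96*1982/119 = -190272/119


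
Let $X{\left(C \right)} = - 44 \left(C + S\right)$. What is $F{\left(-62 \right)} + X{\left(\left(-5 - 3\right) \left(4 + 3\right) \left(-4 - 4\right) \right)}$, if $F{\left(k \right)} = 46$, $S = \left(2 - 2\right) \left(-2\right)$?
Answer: $-19666$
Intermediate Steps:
$S = 0$ ($S = 0 \left(-2\right) = 0$)
$X{\left(C \right)} = - 44 C$ ($X{\left(C \right)} = - 44 \left(C + 0\right) = - 44 C$)
$F{\left(-62 \right)} + X{\left(\left(-5 - 3\right) \left(4 + 3\right) \left(-4 - 4\right) \right)} = 46 - 44 \left(-5 - 3\right) \left(4 + 3\right) \left(-4 - 4\right) = 46 - 44 \left(- 8 \cdot 7 \left(-8\right)\right) = 46 - 44 \left(\left(-8\right) \left(-56\right)\right) = 46 - 19712 = -19666$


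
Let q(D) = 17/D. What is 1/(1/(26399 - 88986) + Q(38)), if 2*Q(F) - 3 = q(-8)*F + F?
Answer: -500696/9951341 ≈ -0.050314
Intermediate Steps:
Q(F) = 3/2 - 9*F/16 (Q(F) = 3/2 + ((17/(-8))*F + F)/2 = 3/2 + ((17*(-⅛))*F + F)/2 = 3/2 + (-17*F/8 + F)/2 = 3/2 + (-9*F/8)/2 = 3/2 - 9*F/16)
1/(1/(26399 - 88986) + Q(38)) = 1/(1/(26399 - 88986) + (3/2 - 9/16*38)) = 1/(1/(-62587) + (3/2 - 171/8)) = 1/(-1/62587 - 159/8) = 1/(-9951341/500696) = -500696/9951341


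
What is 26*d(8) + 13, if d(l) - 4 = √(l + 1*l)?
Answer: 221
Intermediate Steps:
d(l) = 4 + √2*√l (d(l) = 4 + √(l + 1*l) = 4 + √(l + l) = 4 + √(2*l) = 4 + √2*√l)
26*d(8) + 13 = 26*(4 + √2*√8) + 13 = 26*(4 + √2*(2*√2)) + 13 = 26*(4 + 4) + 13 = 26*8 + 13 = 208 + 13 = 221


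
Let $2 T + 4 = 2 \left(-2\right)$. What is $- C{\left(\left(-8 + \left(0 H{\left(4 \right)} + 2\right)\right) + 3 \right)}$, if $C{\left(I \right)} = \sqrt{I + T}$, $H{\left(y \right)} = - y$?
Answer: $- i \sqrt{7} \approx - 2.6458 i$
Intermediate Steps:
$T = -4$ ($T = -2 + \frac{2 \left(-2\right)}{2} = -2 + \frac{1}{2} \left(-4\right) = -2 - 2 = -4$)
$C{\left(I \right)} = \sqrt{-4 + I}$ ($C{\left(I \right)} = \sqrt{I - 4} = \sqrt{-4 + I}$)
$- C{\left(\left(-8 + \left(0 H{\left(4 \right)} + 2\right)\right) + 3 \right)} = - \sqrt{-4 + \left(\left(-8 + \left(0 \left(\left(-1\right) 4\right) + 2\right)\right) + 3\right)} = - \sqrt{-4 + \left(\left(-8 + \left(0 \left(-4\right) + 2\right)\right) + 3\right)} = - \sqrt{-4 + \left(\left(-8 + \left(0 + 2\right)\right) + 3\right)} = - \sqrt{-4 + \left(\left(-8 + 2\right) + 3\right)} = - \sqrt{-4 + \left(-6 + 3\right)} = - \sqrt{-4 - 3} = - \sqrt{-7} = - i \sqrt{7}$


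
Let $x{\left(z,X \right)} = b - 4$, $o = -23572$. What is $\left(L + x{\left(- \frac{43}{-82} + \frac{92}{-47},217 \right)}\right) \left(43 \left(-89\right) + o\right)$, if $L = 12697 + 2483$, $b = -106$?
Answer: $-412902930$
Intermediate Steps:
$L = 15180$
$x{\left(z,X \right)} = -110$ ($x{\left(z,X \right)} = -106 - 4 = -110$)
$\left(L + x{\left(- \frac{43}{-82} + \frac{92}{-47},217 \right)}\right) \left(43 \left(-89\right) + o\right) = \left(15180 - 110\right) \left(43 \left(-89\right) - 23572\right) = 15070 \left(-3827 - 23572\right) = 15070 \left(-27399\right) = -412902930$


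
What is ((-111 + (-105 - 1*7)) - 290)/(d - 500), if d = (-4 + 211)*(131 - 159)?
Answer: 513/6296 ≈ 0.081480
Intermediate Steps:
d = -5796 (d = 207*(-28) = -5796)
((-111 + (-105 - 1*7)) - 290)/(d - 500) = ((-111 + (-105 - 1*7)) - 290)/(-5796 - 500) = ((-111 + (-105 - 7)) - 290)/(-6296) = ((-111 - 112) - 290)*(-1/6296) = (-223 - 290)*(-1/6296) = -513*(-1/6296) = 513/6296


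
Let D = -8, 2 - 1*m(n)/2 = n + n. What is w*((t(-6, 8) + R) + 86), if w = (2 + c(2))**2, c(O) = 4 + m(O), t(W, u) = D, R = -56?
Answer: 88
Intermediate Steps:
m(n) = 4 - 4*n (m(n) = 4 - 2*(n + n) = 4 - 4*n)
t(W, u) = -8
c(O) = 8 - 4*O (c(O) = 4 + (4 - 4*O) = 8 - 4*O)
w = 4 (w = (2 + (8 - 4*2))**2 = (2 + (8 - 8))**2 = (2 + 0)**2 = 2**2 = 4)
w*((t(-6, 8) + R) + 86) = 4*((-8 - 56) + 86) = 4*(-64 + 86) = 4*22 = 88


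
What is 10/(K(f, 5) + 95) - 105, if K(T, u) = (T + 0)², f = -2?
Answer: -10385/99 ≈ -104.90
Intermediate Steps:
K(T, u) = T²
10/(K(f, 5) + 95) - 105 = 10/((-2)² + 95) - 105 = 10/(4 + 95) - 105 = 10/99 - 105 = -10385/99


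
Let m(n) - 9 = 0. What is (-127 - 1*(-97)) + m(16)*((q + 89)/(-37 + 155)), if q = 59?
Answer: -1104/59 ≈ -18.712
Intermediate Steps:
m(n) = 9 (m(n) = 9 + 0 = 9)
(-127 - 1*(-97)) + m(16)*((q + 89)/(-37 + 155)) = (-127 - 1*(-97)) + 9*((59 + 89)/(-37 + 155)) = (-127 + 97) + 9*(148/118) = -30 + 9*(148*(1/118)) = -30 + 9*(74/59) = -30 + 666/59 = -1104/59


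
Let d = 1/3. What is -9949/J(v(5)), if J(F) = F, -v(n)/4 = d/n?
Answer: 149235/4 ≈ 37309.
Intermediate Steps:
d = ⅓ ≈ 0.33333
v(n) = -4/(3*n)
-9949/J(v(5)) = -9949/((-4/3/5)) = -9949/((-4/3*⅕)) = -9949/(-4/15) = -9949*(-15/4) = 149235/4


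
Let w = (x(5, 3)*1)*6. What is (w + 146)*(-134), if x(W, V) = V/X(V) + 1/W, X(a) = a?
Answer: -102644/5 ≈ -20529.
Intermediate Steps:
x(W, V) = 1 + 1/W (x(W, V) = V/V + 1/W = 1 + 1/W)
w = 36/5 (w = (((1 + 5)/5)*1)*6 = (((⅕)*6)*1)*6 = ((6/5)*1)*6 = (6/5)*6 = 36/5 ≈ 7.2000)
(w + 146)*(-134) = (36/5 + 146)*(-134) = (766/5)*(-134) = -102644/5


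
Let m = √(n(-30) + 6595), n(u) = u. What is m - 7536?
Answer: -7536 + √6565 ≈ -7455.0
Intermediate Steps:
m = √6565 (m = √(-30 + 6595) = √6565 ≈ 81.025)
m - 7536 = √6565 - 7536 = -7536 + √6565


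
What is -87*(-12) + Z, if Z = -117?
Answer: 927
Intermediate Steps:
-87*(-12) + Z = -87*(-12) - 117 = 1044 - 117 = 927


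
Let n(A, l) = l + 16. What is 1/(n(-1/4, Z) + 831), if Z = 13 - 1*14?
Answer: 1/846 ≈ 0.0011820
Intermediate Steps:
Z = -1 (Z = 13 - 14 = -1)
n(A, l) = 16 + l
1/(n(-1/4, Z) + 831) = 1/((16 - 1) + 831) = 1/(15 + 831) = 1/846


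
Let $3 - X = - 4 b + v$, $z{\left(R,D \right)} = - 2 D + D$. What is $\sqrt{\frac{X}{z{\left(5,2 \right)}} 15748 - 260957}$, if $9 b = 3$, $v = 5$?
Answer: $\frac{i \sqrt{2301369}}{3} \approx 505.68 i$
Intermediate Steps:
$b = \frac{1}{3}$ ($b = \frac{1}{9} \cdot 3 = \frac{1}{3} \approx 0.33333$)
$z{\left(R,D \right)} = - D$
$X = - \frac{2}{3}$ ($X = 3 - \left(\left(-4\right) \frac{1}{3} + 5\right) = 3 - \left(- \frac{4}{3} + 5\right) = 3 - \frac{11}{3} = - \frac{2}{3} \approx -0.66667$)
$\sqrt{\frac{X}{z{\left(5,2 \right)}} 15748 - 260957} = \sqrt{- \frac{2}{3 \left(\left(-1\right) 2\right)} 15748 - 260957} = \sqrt{- \frac{2}{3 \left(-2\right)} 15748 - 260957} = \sqrt{\left(- \frac{2}{3}\right) \left(- \frac{1}{2}\right) 15748 - 260957} = \sqrt{\frac{1}{3} \cdot 15748 - 260957} = \sqrt{\frac{15748}{3} - 260957} = \sqrt{- \frac{767123}{3}} = \frac{i \sqrt{2301369}}{3}$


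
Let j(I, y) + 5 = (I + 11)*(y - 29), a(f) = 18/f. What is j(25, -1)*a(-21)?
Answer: 930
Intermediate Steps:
j(I, y) = -5 + (-29 + y)*(11 + I) (j(I, y) = -5 + (I + 11)*(y - 29) = -5 + (11 + I)*(-29 + y) = -5 + (-29 + y)*(11 + I))
j(25, -1)*a(-21) = (-324 - 29*25 + 11*(-1) + 25*(-1))*(18/(-21)) = (-324 - 725 - 11 - 25)*(18*(-1/21)) = -1085*(-6/7) = 930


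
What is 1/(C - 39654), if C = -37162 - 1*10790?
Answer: -1/87606 ≈ -1.1415e-5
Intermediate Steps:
C = -47952 (C = -37162 - 10790 = -47952)
1/(C - 39654) = 1/(-47952 - 39654) = 1/(-87606) = -1/87606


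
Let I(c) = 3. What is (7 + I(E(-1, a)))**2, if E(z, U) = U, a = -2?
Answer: 100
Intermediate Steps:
(7 + I(E(-1, a)))**2 = (7 + 3)**2 = 10**2 = 100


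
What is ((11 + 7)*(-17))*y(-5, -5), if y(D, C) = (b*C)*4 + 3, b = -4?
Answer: -25398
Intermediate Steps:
y(D, C) = 3 - 16*C (y(D, C) = -4*C*4 + 3 = -16*C + 3 = 3 - 16*C)
((11 + 7)*(-17))*y(-5, -5) = ((11 + 7)*(-17))*(3 - 16*(-5)) = (18*(-17))*(3 + 80) = -306*83 = -25398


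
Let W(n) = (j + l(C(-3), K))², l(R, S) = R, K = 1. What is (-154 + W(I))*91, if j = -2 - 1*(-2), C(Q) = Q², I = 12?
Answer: -6643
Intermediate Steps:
j = 0 (j = -2 + 2 = 0)
W(n) = 81 (W(n) = (0 + (-3)²)² = (0 + 9)² = 9² = 81)
(-154 + W(I))*91 = (-154 + 81)*91 = -73*91 = -6643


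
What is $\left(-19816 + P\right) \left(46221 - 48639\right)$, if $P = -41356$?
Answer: $147913896$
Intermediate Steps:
$\left(-19816 + P\right) \left(46221 - 48639\right) = \left(-19816 - 41356\right) \left(46221 - 48639\right) = \left(-61172\right) \left(-2418\right) = 147913896$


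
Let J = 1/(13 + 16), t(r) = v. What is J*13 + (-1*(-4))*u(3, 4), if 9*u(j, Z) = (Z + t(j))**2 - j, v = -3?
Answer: -115/261 ≈ -0.44061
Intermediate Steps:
t(r) = -3
u(j, Z) = -j/9 + (-3 + Z)**2/9 (u(j, Z) = ((Z - 3)**2 - j)/9 = ((-3 + Z)**2 - j)/9 = -j/9 + (-3 + Z)**2/9)
J = 1/29 ≈ 0.034483
J*13 + (-1*(-4))*u(3, 4) = (1/29)*13 + (-1*(-4))*(-1/9*3 + (-3 + 4)**2/9) = 13/29 + 4*(-1/3 + (1/9)*1**2) = 13/29 + 4*(-1/3 + (1/9)*1) = 13/29 + 4*(-1/3 + 1/9) = 13/29 + 4*(-2/9) = 13/29 - 8/9 = -115/261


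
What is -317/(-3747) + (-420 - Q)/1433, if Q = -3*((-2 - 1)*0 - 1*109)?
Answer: -2344748/5369451 ≈ -0.43668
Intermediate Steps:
Q = 327 (Q = -3*(-3*0 - 109) = -3*(0 - 109) = -3*(-109) = 327)
-317/(-3747) + (-420 - Q)/1433 = -317/(-3747) + (-420 - 1*327)/1433 = -317*(-1/3747) + (-420 - 327)*(1/1433) = 317/3747 - 747*1/1433 = 317/3747 - 747/1433 = -2344748/5369451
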